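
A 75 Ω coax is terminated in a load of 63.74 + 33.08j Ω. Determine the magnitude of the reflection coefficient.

Γ = (Z_L − Z_0)/(Z_L + Z_0) = (-11.26 + j33.08)/(138.7 + j33.08)
|Γ| = 34.9/143

|Γ| ≈ 0.245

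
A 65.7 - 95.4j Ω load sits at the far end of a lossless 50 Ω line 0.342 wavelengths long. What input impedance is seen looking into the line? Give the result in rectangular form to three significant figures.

Z_in ≈ 28.4 + j59.7 Ω

βl = 2π × 0.342 = 123°
tan(βl) = tan(123°) = -1.53
Z_in = Z_0·(Z_L + jZ_0·tanβl)/(Z_0 + jZ_L·tanβl)
     = 50·(65.7 − j172)/(-96.2 − j101)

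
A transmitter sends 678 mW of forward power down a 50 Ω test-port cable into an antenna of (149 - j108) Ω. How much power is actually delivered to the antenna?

P_delivered ≈ 394 mW

|Γ| = |(99 − j108)/(199 − j108)| = 0.647
|Γ|² = 0.419
P_refl = |Γ|²·P_inc = 284 mW, P_del = (1 − |Γ|²)·P_inc = 394 mW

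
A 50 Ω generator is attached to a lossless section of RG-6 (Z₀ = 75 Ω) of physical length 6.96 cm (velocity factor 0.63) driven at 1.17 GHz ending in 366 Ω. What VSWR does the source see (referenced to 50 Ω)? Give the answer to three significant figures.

VSWR ≈ 6.62

λ = v/f = 0.63·c / 1.17 GHz = 0.162 m
βl = 2π·l/λ = 2π × 0.431 = 155°
tan(βl) = -0.464
Z_in = Z_0·(Z_L + jZ_0·tanβl)/(Z_0 + jZ_L·tanβl) = 72.6 + j130 Ω
Γ_s = (Z_in − Z_s)/(Z_in + Z_s) = (22.6 + j130)/(123 + j130), |Γ_s| = 0.737
VSWR = (1 + |Γ_s|)/(1 − |Γ_s|)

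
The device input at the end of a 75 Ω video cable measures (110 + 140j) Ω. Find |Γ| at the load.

Γ = (Z_L − Z_0)/(Z_L + Z_0) = (35 + j140)/(185 + j140)
|Γ| = 144/232

|Γ| ≈ 0.622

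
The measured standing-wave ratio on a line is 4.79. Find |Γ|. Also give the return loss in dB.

|Γ| = (S − 1)/(S + 1) = (4.79 − 1)/(4.79 + 1) = 3.79/5.79
RL = −20·log₁₀|Γ| = −20·log₁₀(0.655)

|Γ| ≈ 0.655; return loss ≈ 3.68 dB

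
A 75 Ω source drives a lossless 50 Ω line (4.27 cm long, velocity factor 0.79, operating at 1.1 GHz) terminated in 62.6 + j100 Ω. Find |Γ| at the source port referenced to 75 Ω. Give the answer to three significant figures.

λ = v/f = 0.79·c / 1.1 GHz = 0.215 m
βl = 2π·l/λ = 2π × 0.198 = 71.3°
tan(βl) = 2.96
Z_in = Z_0·(Z_L + jZ_0·tanβl)/(Z_0 + jZ_L·tanβl) = 16.1 − j38.3 Ω
Γ_s = (Z_in − Z_s)/(Z_in + Z_s) = (-58.9 − j38.3)/(91.1 − j38.3), |Γ_s| = 0.711

|Γ| ≈ 0.711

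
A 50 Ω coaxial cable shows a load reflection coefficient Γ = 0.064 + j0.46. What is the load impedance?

Z_L = Z_0·(1 + Γ)/(1 − Γ) = 50·(1.06 + j0.46)/(0.936 − j0.46)

Z_L ≈ 36.1 + j42.3 Ω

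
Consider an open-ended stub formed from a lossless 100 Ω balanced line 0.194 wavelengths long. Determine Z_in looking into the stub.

Z_in ≈ −j36.7 Ω

βl = 2π × 0.194 = 69.8°
tan(βl) = 2.72
For an open-ended stub, Z_in = −jZ_0·cot(βl) = −jZ_0/tan(βl)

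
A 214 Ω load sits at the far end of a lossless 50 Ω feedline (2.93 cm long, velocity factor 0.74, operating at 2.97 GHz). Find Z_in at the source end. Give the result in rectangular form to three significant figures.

λ = v/f = 0.74·c / 2.97 GHz = 0.0747 m
βl = 2π·l/λ = 2π × 0.392 = 141°
tan(βl) = tan(141°) = -0.806
Z_in = Z_0·(Z_L + jZ_0·tanβl)/(Z_0 + jZ_L·tanβl)
     = 50·(214 − j40.3)/(50 − j173)

Z_in ≈ 27.3 + j54.1 Ω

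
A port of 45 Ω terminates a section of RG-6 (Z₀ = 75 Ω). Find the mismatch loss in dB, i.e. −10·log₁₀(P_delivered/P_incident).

Γ = (45 − 75)/(45 + 75) = -0.25
|Γ|² = 0.0625, so P_del/P_inc = 1 − |Γ|² = 0.938
ML = −10·log₁₀(1 − |Γ|²)

mismatch loss ≈ 0.28 dB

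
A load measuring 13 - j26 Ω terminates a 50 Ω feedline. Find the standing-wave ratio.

Γ = (Z_L − Z_0)/(Z_L + Z_0) = (-37 − j26)/(63 − j26)
|Γ| = 45.2/68.2 = 0.664
VSWR = (1 + |Γ|)/(1 − |Γ|) = 1.66/0.336

VSWR ≈ 4.94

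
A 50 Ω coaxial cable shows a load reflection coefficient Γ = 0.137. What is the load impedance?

Z_L = Z_0·(1 + Γ)/(1 − Γ) = 50·(1.14)/(0.863)

Z_L ≈ 65.9 Ω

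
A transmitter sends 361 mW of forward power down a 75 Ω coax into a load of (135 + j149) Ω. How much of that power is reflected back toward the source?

P_reflected ≈ 140 mW

|Γ| = |(60 + j149)/(210 + j149)| = 0.624
|Γ|² = 0.389
P_refl = |Γ|²·P_inc = 140 mW, P_del = (1 − |Γ|²)·P_inc = 221 mW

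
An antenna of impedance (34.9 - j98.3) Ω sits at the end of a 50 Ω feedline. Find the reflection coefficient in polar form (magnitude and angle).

Γ ≈ 0.766 ∠ -49.5°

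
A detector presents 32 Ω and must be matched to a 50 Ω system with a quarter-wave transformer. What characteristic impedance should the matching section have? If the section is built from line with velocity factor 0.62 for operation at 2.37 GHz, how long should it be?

Z_qwt = √(Z_0·R_L) = √(50 × 32) = √1600
λ = 0.62·c/f = 0.0785 m, so l = λ/4 = 0.0196 m

Z_qwt ≈ 40 Ω; length ≈ 1.96 cm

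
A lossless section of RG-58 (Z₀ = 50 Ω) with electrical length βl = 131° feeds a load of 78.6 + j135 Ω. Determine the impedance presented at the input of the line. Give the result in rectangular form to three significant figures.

Z_in ≈ 9.07 + j22.9 Ω

tan(βl) = tan(131°) = -1.15
Z_in = Z_0·(Z_L + jZ_0·tanβl)/(Z_0 + jZ_L·tanβl)
     = 50·(78.6 + j77.5)/(205 − j90.4)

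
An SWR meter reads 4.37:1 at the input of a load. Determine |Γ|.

|Γ| ≈ 0.628

|Γ| = (S − 1)/(S + 1) = (4.37 − 1)/(4.37 + 1) = 3.37/5.37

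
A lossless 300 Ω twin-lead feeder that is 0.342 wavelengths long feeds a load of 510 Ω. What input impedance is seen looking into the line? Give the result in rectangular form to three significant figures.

βl = 2π × 0.342 = 123°
tan(βl) = tan(123°) = -1.53
Z_in = Z_0·(Z_L + jZ_0·tanβl)/(Z_0 + jZ_L·tanβl)
     = 300·(510 − j460)/(300 − j782)

Z_in ≈ 219 + j112 Ω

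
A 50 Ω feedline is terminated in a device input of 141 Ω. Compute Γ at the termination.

Γ = (Z_L − Z_0)/(Z_L + Z_0) = (141 − 50)/(141 + 50) = 91/191

Γ = 0.476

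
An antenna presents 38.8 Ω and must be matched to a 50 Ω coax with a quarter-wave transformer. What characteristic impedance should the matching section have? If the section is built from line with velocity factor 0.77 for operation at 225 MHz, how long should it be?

Z_qwt = √(Z_0·R_L) = √(50 × 38.8) = √1940
λ = 0.77·c/f = 1.03 m, so l = λ/4 = 0.257 m

Z_qwt ≈ 44 Ω; length ≈ 25.7 cm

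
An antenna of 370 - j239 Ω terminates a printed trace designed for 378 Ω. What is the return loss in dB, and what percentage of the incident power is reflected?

Γ = (-8 − j239)/(748 − j239), |Γ| = 0.305
RL = −20·log₁₀(0.305) = 10.3 dB
P_refl/P_inc = |Γ|² = 0.0927

RL ≈ 10.3 dB; 9.27% of incident power reflected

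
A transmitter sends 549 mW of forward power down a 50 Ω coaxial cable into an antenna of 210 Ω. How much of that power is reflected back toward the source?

P_reflected ≈ 208 mW

Γ = (210 − 50)/(210 + 50) = 0.615
|Γ|² = 0.379
P_refl = |Γ|²·P_inc = 208 mW, P_del = (1 − |Γ|²)·P_inc = 341 mW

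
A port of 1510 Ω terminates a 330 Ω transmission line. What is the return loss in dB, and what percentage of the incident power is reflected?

RL ≈ 3.86 dB; 41.1% of incident power reflected

Γ = (1510 − 330)/(1510 + 330) = 0.641
RL = −20·log₁₀(0.641) = 3.86 dB
P_refl/P_inc = |Γ|² = 0.411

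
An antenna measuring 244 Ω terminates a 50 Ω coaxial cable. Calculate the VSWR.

Γ = (244 − 50)/(244 + 50) = 0.66
VSWR = (1 + 0.66)/(1 − 0.66)

VSWR ≈ 4.88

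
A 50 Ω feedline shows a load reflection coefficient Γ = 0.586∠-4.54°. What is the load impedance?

Z_L = Z_0·(1 + Γ)/(1 − Γ) = 50·(1.58 − j0.0464)/(0.416 + j0.0464)

Z_L ≈ 188 − j26.5 Ω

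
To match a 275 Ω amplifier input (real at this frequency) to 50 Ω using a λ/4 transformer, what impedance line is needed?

Z_qwt = √(Z_0·R_L) = √(50 × 275) = √13750

Z_qwt ≈ 117 Ω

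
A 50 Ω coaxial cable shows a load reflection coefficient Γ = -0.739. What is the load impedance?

Z_L ≈ 7.5 Ω

Z_L = Z_0·(1 + Γ)/(1 − Γ) = 50·(0.261)/(1.74)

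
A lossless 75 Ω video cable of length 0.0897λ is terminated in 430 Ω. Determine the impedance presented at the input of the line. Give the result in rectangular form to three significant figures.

Z_in ≈ 42.6 − j107 Ω

βl = 2π × 0.0897 = 32.3°
tan(βl) = tan(32.3°) = 0.632
Z_in = Z_0·(Z_L + jZ_0·tanβl)/(Z_0 + jZ_L·tanβl)
     = 75·(430 + j47.4)/(75 + j272)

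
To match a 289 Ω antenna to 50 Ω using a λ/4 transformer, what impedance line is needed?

Z_qwt ≈ 120 Ω

Z_qwt = √(Z_0·R_L) = √(50 × 289) = √14450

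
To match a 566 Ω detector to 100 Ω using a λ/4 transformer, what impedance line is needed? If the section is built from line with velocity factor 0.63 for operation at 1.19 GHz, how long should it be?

Z_qwt ≈ 238 Ω; length ≈ 3.97 cm

Z_qwt = √(Z_0·R_L) = √(100 × 566) = √56600
λ = 0.63·c/f = 0.159 m, so l = λ/4 = 0.0397 m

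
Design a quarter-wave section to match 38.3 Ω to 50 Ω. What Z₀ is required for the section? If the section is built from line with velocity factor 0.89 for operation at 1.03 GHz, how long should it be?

Z_qwt = √(Z_0·R_L) = √(50 × 38.3) = √1915
λ = 0.89·c/f = 0.259 m, so l = λ/4 = 0.0648 m

Z_qwt ≈ 43.8 Ω; length ≈ 6.48 cm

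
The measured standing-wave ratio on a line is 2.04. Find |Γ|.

|Γ| ≈ 0.342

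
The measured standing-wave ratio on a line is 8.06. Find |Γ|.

|Γ| ≈ 0.779

|Γ| = (S − 1)/(S + 1) = (8.06 − 1)/(8.06 + 1) = 7.06/9.06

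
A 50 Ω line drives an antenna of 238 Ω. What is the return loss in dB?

RL ≈ 3.7 dB

Γ = (238 − 50)/(238 + 50) = 0.653
RL = −20·log₁₀|Γ| = −20·log₁₀(0.653)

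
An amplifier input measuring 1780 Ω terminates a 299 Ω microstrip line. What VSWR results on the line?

VSWR ≈ 5.95

For a purely resistive load, VSWR = R_L/Z_0 or Z_0/R_L (whichever > 1) = 1780/299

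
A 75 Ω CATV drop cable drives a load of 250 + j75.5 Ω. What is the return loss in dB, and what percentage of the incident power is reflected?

Γ = (175 + j75.5)/(325 + j75.5), |Γ| = 0.571
RL = −20·log₁₀(0.571) = 4.86 dB
P_refl/P_inc = |Γ|² = 0.326

RL ≈ 4.86 dB; 32.6% of incident power reflected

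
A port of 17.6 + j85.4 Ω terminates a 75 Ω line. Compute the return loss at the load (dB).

Γ = (-57.4 + j85.4)/(92.6 + j85.4), |Γ| = 0.817
RL = −20·log₁₀|Γ| = −20·log₁₀(0.817)

RL ≈ 1.76 dB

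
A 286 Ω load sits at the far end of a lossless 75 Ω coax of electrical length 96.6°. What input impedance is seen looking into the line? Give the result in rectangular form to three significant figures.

tan(βl) = tan(96.6°) = -8.64
Z_in = Z_0·(Z_L + jZ_0·tanβl)/(Z_0 + jZ_L·tanβl)
     = 75·(286 − j648)/(75 − j2470)

Z_in ≈ 19.9 + j8.07 Ω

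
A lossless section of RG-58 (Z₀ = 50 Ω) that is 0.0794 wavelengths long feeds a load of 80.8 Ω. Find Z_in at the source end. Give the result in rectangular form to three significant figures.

βl = 2π × 0.0794 = 28.6°
tan(βl) = tan(28.6°) = 0.545
Z_in = Z_0·(Z_L + jZ_0·tanβl)/(Z_0 + jZ_L·tanβl)
     = 50·(80.8 + j27.2)/(50 + j44)

Z_in ≈ 59 − j24.7 Ω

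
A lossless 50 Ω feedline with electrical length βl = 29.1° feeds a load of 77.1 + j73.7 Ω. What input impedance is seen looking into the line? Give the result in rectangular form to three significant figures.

Z_in ≈ 131 − j62.4 Ω

tan(βl) = tan(29.1°) = 0.557
Z_in = Z_0·(Z_L + jZ_0·tanβl)/(Z_0 + jZ_L·tanβl)
     = 50·(77.1 + j102)/(8.98 + j42.9)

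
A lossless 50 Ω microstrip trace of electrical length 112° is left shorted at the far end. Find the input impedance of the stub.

Z_in ≈ −j124 Ω

tan(βl) = -2.48
For a shorted stub, Z_in = jZ_0·tan(βl)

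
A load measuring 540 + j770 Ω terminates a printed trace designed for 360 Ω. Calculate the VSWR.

VSWR ≈ 5.02

Γ = (Z_L − Z_0)/(Z_L + Z_0) = (180 + j770)/(900 + j770)
|Γ| = 791/1180 = 0.668
VSWR = (1 + |Γ|)/(1 − |Γ|) = 1.67/0.332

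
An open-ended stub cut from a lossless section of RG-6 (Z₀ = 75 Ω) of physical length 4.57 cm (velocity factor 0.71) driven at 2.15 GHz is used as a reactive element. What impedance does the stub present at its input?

Z_in ≈ +j302 Ω

λ = v/f = 0.71·c / 2.15 GHz = 0.0991 m
βl = 2π·l/λ = 2π × 0.461 = 166°
tan(βl) = -0.248
For an open-ended stub, Z_in = −jZ_0·cot(βl) = −jZ_0/tan(βl)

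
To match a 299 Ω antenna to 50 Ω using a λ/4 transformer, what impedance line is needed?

Z_qwt = √(Z_0·R_L) = √(50 × 299) = √14950

Z_qwt ≈ 122 Ω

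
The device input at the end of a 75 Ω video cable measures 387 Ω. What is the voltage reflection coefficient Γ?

Γ = (Z_L − Z_0)/(Z_L + Z_0) = (387 − 75)/(387 + 75) = 312/462

Γ = 0.675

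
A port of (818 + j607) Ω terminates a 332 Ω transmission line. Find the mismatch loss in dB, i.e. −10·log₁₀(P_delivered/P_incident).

mismatch loss ≈ 1.92 dB

Γ = (486 + j607)/(1150 + j607), |Γ| = 0.598
|Γ|² = 0.358, so P_del/P_inc = 1 − |Γ|² = 0.642
ML = −10·log₁₀(1 − |Γ|²)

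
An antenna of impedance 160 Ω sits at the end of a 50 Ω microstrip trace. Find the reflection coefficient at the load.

Γ = 0.524

Γ = (Z_L − Z_0)/(Z_L + Z_0) = (160 − 50)/(160 + 50) = 110/210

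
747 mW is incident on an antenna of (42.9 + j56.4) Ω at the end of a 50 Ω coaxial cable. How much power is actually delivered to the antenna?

P_delivered ≈ 543 mW

|Γ| = |(-7.1 + j56.4)/(92.9 + j56.4)| = 0.523
|Γ|² = 0.274
P_refl = |Γ|²·P_inc = 204 mW, P_del = (1 − |Γ|²)·P_inc = 543 mW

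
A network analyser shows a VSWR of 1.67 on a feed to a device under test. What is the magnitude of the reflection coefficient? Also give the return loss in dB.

|Γ| ≈ 0.251; return loss ≈ 12 dB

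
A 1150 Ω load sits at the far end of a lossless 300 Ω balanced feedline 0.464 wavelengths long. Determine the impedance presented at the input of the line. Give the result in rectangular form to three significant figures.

βl = 2π × 0.464 = 167°
tan(βl) = tan(167°) = -0.23
Z_in = Z_0·(Z_L + jZ_0·tanβl)/(Z_0 + jZ_L·tanβl)
     = 300·(1150 − j69)/(300 − j265)

Z_in ≈ 681 + j532 Ω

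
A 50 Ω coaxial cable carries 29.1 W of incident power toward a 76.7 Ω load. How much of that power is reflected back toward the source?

P_reflected ≈ 1.29 W

Γ = (76.7 − 50)/(76.7 + 50) = 0.211
|Γ|² = 0.0444
P_refl = |Γ|²·P_inc = 1.29 W, P_del = (1 − |Γ|²)·P_inc = 27.8 W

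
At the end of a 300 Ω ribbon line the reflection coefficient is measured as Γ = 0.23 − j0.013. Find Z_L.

Z_L = Z_0·(1 + Γ)/(1 − Γ) = 300·(1.23 − j0.013)/(0.77 + j0.013)

Z_L ≈ 479 − j13.2 Ω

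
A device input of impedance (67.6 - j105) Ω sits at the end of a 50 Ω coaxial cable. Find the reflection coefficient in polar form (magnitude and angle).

Γ ≈ 0.675 ∠ -38.7°

Γ = (Z_L − Z_0)/(Z_L + Z_0) = (17.6 − j105)/(117.6 − j105)
|Γ| = 106/158 = 0.675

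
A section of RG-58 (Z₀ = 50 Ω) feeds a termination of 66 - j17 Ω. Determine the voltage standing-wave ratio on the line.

VSWR ≈ 1.5

Γ = (Z_L − Z_0)/(Z_L + Z_0) = (16 − j17)/(116 − j17)
|Γ| = 23.3/117 = 0.199
VSWR = (1 + |Γ|)/(1 − |Γ|) = 1.2/0.801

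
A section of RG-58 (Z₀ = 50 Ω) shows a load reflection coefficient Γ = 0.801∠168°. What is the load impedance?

Z_L = Z_0·(1 + Γ)/(1 − Γ) = 50·(0.217 + j0.167)/(1.78 − j0.167)

Z_L ≈ 5.58 + j5.19 Ω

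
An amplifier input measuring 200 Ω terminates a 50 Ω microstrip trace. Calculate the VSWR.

VSWR ≈ 4

Γ = (200 − 50)/(200 + 50) = 0.6
VSWR = (1 + 0.6)/(1 − 0.6)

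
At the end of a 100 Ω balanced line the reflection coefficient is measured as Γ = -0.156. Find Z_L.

Z_L ≈ 73 Ω

Z_L = Z_0·(1 + Γ)/(1 − Γ) = 100·(0.844)/(1.16)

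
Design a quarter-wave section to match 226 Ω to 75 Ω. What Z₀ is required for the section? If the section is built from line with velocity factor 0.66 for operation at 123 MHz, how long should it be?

Z_qwt = √(Z_0·R_L) = √(75 × 226) = √16950
λ = 0.66·c/f = 1.61 m, so l = λ/4 = 0.402 m

Z_qwt ≈ 130 Ω; length ≈ 40.2 cm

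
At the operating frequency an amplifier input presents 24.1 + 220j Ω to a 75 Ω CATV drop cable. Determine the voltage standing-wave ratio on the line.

VSWR ≈ 30.2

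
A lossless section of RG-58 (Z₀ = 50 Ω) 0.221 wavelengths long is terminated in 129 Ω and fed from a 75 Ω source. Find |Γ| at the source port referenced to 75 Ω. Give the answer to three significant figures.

βl = 2π × 0.221 = 79.6°
tan(βl) = 5.43
Z_in = Z_0·(Z_L + jZ_0·tanβl)/(Z_0 + jZ_L·tanβl) = 19.9 − j7.79 Ω
Γ_s = (Z_in − Z_s)/(Z_in + Z_s) = (-55.1 − j7.79)/(94.9 − j7.79), |Γ_s| = 0.584

|Γ| ≈ 0.584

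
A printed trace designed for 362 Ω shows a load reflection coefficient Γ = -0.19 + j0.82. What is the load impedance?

Z_L ≈ 50.5 + j284 Ω

Z_L = Z_0·(1 + Γ)/(1 − Γ) = 362·(0.81 + j0.82)/(1.19 − j0.82)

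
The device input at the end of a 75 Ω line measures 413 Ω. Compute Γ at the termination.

Γ = 0.693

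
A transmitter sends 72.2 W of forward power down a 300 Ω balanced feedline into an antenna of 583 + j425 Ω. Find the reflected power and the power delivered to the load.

|Γ| = |(283 + j425)/(883 + j425)| = 0.521
|Γ|² = 0.271
P_refl = |Γ|²·P_inc = 19.6 W, P_del = (1 − |Γ|²)·P_inc = 52.6 W

P_reflected ≈ 19.6 W; P_delivered ≈ 52.6 W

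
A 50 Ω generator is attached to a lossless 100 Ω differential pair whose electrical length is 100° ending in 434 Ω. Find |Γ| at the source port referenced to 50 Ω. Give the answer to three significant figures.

|Γ| ≈ 0.412

tan(βl) = -5.67
Z_in = Z_0·(Z_L + jZ_0·tanβl)/(Z_0 + jZ_L·tanβl) = 23.7 + j16.7 Ω
Γ_s = (Z_in − Z_s)/(Z_in + Z_s) = (-26.3 + j16.7)/(73.7 + j16.7), |Γ_s| = 0.412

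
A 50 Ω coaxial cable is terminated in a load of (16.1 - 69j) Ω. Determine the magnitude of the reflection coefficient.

|Γ| ≈ 0.805

Γ = (Z_L − Z_0)/(Z_L + Z_0) = (-33.9 − j69)/(66.1 − j69)
|Γ| = 76.9/95.6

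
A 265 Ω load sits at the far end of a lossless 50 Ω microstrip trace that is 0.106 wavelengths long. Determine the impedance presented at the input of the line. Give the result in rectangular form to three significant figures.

βl = 2π × 0.106 = 38.2°
tan(βl) = tan(38.2°) = 0.786
Z_in = Z_0·(Z_L + jZ_0·tanβl)/(Z_0 + jZ_L·tanβl)
     = 50·(265 + j39.3)/(50 + j208)

Z_in ≈ 23.4 − j58 Ω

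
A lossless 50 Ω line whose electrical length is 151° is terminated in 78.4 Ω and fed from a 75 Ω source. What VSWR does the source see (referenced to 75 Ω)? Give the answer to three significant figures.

tan(βl) = -0.554
Z_in = Z_0·(Z_L + jZ_0·tanβl)/(Z_0 + jZ_L·tanβl) = 58.4 + j23 Ω
Γ_s = (Z_in − Z_s)/(Z_in + Z_s) = (-16.6 + j23)/(133 + j23), |Γ_s| = 0.21
VSWR = (1 + |Γ_s|)/(1 − |Γ_s|)

VSWR ≈ 1.53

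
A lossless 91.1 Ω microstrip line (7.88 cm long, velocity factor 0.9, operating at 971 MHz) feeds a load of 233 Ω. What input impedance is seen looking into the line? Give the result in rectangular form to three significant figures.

Z_in ≈ 37 + j16.3 Ω

λ = v/f = 0.9·c / 971 MHz = 0.278 m
βl = 2π·l/λ = 2π × 0.283 = 102°
tan(βl) = tan(102°) = -4.7
Z_in = Z_0·(Z_L + jZ_0·tanβl)/(Z_0 + jZ_L·tanβl)
     = 91.1·(233 − j428)/(91.1 − j1090)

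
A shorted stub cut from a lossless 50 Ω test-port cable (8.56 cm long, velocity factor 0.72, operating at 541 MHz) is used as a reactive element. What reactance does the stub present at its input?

λ = v/f = 0.72·c / 541 MHz = 0.399 m
βl = 2π·l/λ = 2π × 0.214 = 77.2°
tan(βl) = 4.4
For a shorted stub, Z_in = jZ_0·tan(βl)

X_in ≈ 220 Ω (inductive)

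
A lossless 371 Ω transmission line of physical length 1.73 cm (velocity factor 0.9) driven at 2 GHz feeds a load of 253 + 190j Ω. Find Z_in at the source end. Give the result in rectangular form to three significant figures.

Z_in ≈ 730 + j124 Ω

λ = v/f = 0.9·c / 2 GHz = 0.135 m
βl = 2π·l/λ = 2π × 0.128 = 46.1°
tan(βl) = tan(46.1°) = 1.04
Z_in = Z_0·(Z_L + jZ_0·tanβl)/(Z_0 + jZ_L·tanβl)
     = 371·(253 + j576)/(173 + j263)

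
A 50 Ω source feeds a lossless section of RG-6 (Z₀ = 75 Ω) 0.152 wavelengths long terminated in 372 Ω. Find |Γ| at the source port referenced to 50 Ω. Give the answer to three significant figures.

|Γ| ≈ 0.65

βl = 2π × 0.152 = 54.7°
tan(βl) = 1.41
Z_in = Z_0·(Z_L + jZ_0·tanβl)/(Z_0 + jZ_L·tanβl) = 22.2 − j49.9 Ω
Γ_s = (Z_in − Z_s)/(Z_in + Z_s) = (-27.8 − j49.9)/(72.2 − j49.9), |Γ_s| = 0.65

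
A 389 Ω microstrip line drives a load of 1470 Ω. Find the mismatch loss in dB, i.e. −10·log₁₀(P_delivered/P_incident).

Γ = (1470 − 389)/(1470 + 389) = 0.581
|Γ|² = 0.338, so P_del/P_inc = 1 − |Γ|² = 0.662
ML = −10·log₁₀(1 − |Γ|²)

mismatch loss ≈ 1.79 dB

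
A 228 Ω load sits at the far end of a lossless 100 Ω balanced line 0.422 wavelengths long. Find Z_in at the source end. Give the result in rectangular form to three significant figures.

βl = 2π × 0.422 = 152°
tan(βl) = tan(152°) = -0.534
Z_in = Z_0·(Z_L + jZ_0·tanβl)/(Z_0 + jZ_L·tanβl)
     = 100·(228 − j53.4)/(100 − j122)

Z_in ≈ 118 + j90.3 Ω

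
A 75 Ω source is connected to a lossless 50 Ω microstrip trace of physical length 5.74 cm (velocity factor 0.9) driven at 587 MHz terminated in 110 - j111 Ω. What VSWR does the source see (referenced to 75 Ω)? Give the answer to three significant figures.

VSWR ≈ 5.97

λ = v/f = 0.9·c / 587 MHz = 0.46 m
βl = 2π·l/λ = 2π × 0.125 = 44.9°
tan(βl) = 0.997
Z_in = Z_0·(Z_L + jZ_0·tanβl)/(Z_0 + jZ_L·tanβl) = 14.5 − j28.9 Ω
Γ_s = (Z_in − Z_s)/(Z_in + Z_s) = (-60.5 − j28.9)/(89.5 − j28.9), |Γ_s| = 0.713
VSWR = (1 + |Γ_s|)/(1 − |Γ_s|)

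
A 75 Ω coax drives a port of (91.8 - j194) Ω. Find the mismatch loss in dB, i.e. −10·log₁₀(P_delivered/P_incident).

mismatch loss ≈ 3.76 dB

Γ = (16.8 − j194)/(166.8 − j194), |Γ| = 0.761
|Γ|² = 0.579, so P_del/P_inc = 1 − |Γ|² = 0.421
ML = −10·log₁₀(1 − |Γ|²)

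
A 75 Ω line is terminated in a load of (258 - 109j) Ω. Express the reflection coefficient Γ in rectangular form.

Γ ≈ 0.593 − j0.133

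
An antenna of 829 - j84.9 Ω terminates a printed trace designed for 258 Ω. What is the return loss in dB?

RL ≈ 5.52 dB

Γ = (571 − j84.9)/(1087 − j84.9), |Γ| = 0.529
RL = −20·log₁₀|Γ| = −20·log₁₀(0.529)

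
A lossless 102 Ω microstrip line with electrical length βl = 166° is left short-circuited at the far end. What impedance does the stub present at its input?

tan(βl) = -0.249
For a short-circuited stub, Z_in = jZ_0·tan(βl)

Z_in ≈ −j25.4 Ω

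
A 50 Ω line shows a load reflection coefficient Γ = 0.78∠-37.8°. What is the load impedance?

Z_L ≈ 52.1 − j127 Ω

Z_L = Z_0·(1 + Γ)/(1 − Γ) = 50·(1.62 − j0.478)/(0.384 + j0.478)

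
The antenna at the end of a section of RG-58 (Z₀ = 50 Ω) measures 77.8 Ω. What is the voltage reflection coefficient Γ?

Γ = 0.218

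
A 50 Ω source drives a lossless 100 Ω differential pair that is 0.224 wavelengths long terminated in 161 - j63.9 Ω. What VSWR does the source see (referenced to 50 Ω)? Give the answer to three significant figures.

VSWR ≈ 1.2

βl = 2π × 0.224 = 80.6°
tan(βl) = 6.07
Z_in = Z_0·(Z_L + jZ_0·tanβl)/(Z_0 + jZ_L·tanβl) = 51.1 + j9.01 Ω
Γ_s = (Z_in − Z_s)/(Z_in + Z_s) = (1.07 + j9.01)/(101 + j9.01), |Γ_s| = 0.0895
VSWR = (1 + |Γ_s|)/(1 − |Γ_s|)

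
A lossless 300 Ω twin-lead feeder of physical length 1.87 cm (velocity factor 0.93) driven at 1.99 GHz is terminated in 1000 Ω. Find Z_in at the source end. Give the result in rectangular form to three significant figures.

λ = v/f = 0.93·c / 1.99 GHz = 0.14 m
βl = 2π·l/λ = 2π × 0.133 = 48°
tan(βl) = tan(48°) = 1.11
Z_in = Z_0·(Z_L + jZ_0·tanβl)/(Z_0 + jZ_L·tanβl)
     = 300·(1000 + j333)/(300 + j1110)

Z_in ≈ 152 − j229 Ω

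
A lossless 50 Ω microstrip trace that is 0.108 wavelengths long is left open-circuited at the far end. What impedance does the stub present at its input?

βl = 2π × 0.108 = 38.9°
tan(βl) = 0.806
For an open-circuited stub, Z_in = −jZ_0·cot(βl) = −jZ_0/tan(βl)

Z_in ≈ −j62 Ω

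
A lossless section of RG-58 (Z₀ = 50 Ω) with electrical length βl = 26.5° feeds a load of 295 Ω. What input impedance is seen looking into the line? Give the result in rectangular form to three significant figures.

Z_in ≈ 38.2 − j87.3 Ω

tan(βl) = tan(26.5°) = 0.499
Z_in = Z_0·(Z_L + jZ_0·tanβl)/(Z_0 + jZ_L·tanβl)
     = 50·(295 + j24.9)/(50 + j147)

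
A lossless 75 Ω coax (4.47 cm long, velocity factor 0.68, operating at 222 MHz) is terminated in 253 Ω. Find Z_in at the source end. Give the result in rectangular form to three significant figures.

λ = v/f = 0.68·c / 222 MHz = 0.919 m
βl = 2π·l/λ = 2π × 0.0486 = 17.5°
tan(βl) = tan(17.5°) = 0.316
Z_in = Z_0·(Z_L + jZ_0·tanβl)/(Z_0 + jZ_L·tanβl)
     = 75·(253 + j23.7)/(75 + j79.8)

Z_in ≈ 130 − j115 Ω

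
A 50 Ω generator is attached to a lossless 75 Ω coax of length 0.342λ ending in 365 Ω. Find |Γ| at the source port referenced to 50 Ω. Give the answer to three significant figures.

|Γ| ≈ 0.636

βl = 2π × 0.342 = 123°
tan(βl) = -1.53
Z_in = Z_0·(Z_L + jZ_0·tanβl)/(Z_0 + jZ_L·tanβl) = 21.6 + j46 Ω
Γ_s = (Z_in − Z_s)/(Z_in + Z_s) = (-28.4 + j46)/(71.6 + j46), |Γ_s| = 0.636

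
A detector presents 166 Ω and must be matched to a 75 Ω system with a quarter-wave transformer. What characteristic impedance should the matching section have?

Z_qwt = √(Z_0·R_L) = √(75 × 166) = √12450

Z_qwt ≈ 112 Ω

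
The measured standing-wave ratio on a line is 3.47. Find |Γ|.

|Γ| = (S − 1)/(S + 1) = (3.47 − 1)/(3.47 + 1) = 2.47/4.47

|Γ| ≈ 0.553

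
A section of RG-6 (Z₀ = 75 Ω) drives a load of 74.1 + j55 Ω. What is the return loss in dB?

Γ = (-0.9 + j55)/(149.1 + j55), |Γ| = 0.346
RL = −20·log₁₀|Γ| = −20·log₁₀(0.346)

RL ≈ 9.22 dB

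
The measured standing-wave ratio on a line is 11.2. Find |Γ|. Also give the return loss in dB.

|Γ| = (S − 1)/(S + 1) = (11.2 − 1)/(11.2 + 1) = 10.2/12.2
RL = −20·log₁₀|Γ| = −20·log₁₀(0.836)

|Γ| ≈ 0.836; return loss ≈ 1.56 dB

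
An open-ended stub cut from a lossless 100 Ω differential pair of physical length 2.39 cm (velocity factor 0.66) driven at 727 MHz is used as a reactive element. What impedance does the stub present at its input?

λ = v/f = 0.66·c / 727 MHz = 0.272 m
βl = 2π·l/λ = 2π × 0.0878 = 31.6°
tan(βl) = 0.615
For an open-ended stub, Z_in = −jZ_0·cot(βl) = −jZ_0/tan(βl)

Z_in ≈ −j163 Ω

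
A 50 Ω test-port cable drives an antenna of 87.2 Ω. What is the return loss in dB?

RL ≈ 11.3 dB

Γ = (87.2 − 50)/(87.2 + 50) = 0.271
RL = −20·log₁₀|Γ| = −20·log₁₀(0.271)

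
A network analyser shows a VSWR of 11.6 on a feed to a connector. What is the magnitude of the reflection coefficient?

|Γ| = (S − 1)/(S + 1) = (11.6 − 1)/(11.6 + 1) = 10.6/12.6

|Γ| ≈ 0.841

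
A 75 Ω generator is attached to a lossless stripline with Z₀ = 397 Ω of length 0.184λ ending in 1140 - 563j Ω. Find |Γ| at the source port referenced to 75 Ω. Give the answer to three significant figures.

|Γ| ≈ 0.5

βl = 2π × 0.184 = 66.2°
tan(βl) = 2.27
Z_in = Z_0·(Z_L + jZ_0·tanβl)/(Z_0 + jZ_L·tanβl) = 116 − j99.5 Ω
Γ_s = (Z_in − Z_s)/(Z_in + Z_s) = (41.3 − j99.5)/(191 − j99.5), |Γ_s| = 0.5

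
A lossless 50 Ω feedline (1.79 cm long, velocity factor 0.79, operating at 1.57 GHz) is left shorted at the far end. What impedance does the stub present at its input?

Z_in ≈ +j46.1 Ω

λ = v/f = 0.79·c / 1.57 GHz = 0.151 m
βl = 2π·l/λ = 2π × 0.119 = 42.7°
tan(βl) = 0.922
For a shorted stub, Z_in = jZ_0·tan(βl)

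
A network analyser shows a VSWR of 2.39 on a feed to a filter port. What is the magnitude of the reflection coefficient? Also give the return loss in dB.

|Γ| ≈ 0.41; return loss ≈ 7.74 dB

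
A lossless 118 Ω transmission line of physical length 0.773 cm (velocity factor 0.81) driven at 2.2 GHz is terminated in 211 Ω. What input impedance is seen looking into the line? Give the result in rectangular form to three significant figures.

λ = v/f = 0.81·c / 2.2 GHz = 0.11 m
βl = 2π·l/λ = 2π × 0.07 = 25.2°
tan(βl) = tan(25.2°) = 0.47
Z_in = Z_0·(Z_L + jZ_0·tanβl)/(Z_0 + jZ_L·tanβl)
     = 118·(211 + j55.5)/(118 + j99.3)

Z_in ≈ 151 − j71.4 Ω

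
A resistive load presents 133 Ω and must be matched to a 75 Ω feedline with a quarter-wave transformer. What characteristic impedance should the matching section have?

Z_qwt ≈ 99.9 Ω

Z_qwt = √(Z_0·R_L) = √(75 × 133) = √9975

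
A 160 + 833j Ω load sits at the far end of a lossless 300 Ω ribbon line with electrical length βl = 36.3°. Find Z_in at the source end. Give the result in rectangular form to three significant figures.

tan(βl) = tan(36.3°) = 0.735
Z_in = Z_0·(Z_L + jZ_0·tanβl)/(Z_0 + jZ_L·tanβl)
     = 300·(160 + j1050)/(-312 + j118)

Z_in ≈ 200 − j938 Ω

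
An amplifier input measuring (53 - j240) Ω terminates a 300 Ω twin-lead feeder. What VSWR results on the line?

VSWR ≈ 9.35

Γ = (Z_L − Z_0)/(Z_L + Z_0) = (-247 − j240)/(353 − j240)
|Γ| = 344/427 = 0.807
VSWR = (1 + |Γ|)/(1 − |Γ|) = 1.81/0.193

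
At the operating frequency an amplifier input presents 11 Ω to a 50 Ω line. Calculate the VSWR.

VSWR ≈ 4.55

Γ = (11 − 50)/(11 + 50) = -0.639
VSWR = (1 + 0.639)/(1 − 0.639)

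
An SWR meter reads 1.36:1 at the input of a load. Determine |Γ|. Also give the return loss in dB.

|Γ| ≈ 0.153; return loss ≈ 16.3 dB

|Γ| = (S − 1)/(S + 1) = (1.36 − 1)/(1.36 + 1) = 0.36/2.36
RL = −20·log₁₀|Γ| = −20·log₁₀(0.153)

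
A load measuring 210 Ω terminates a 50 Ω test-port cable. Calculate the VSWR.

VSWR ≈ 4.2

Γ = (210 − 50)/(210 + 50) = 0.615
VSWR = (1 + 0.615)/(1 − 0.615)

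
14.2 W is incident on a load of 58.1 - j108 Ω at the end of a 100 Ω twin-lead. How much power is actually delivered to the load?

|Γ| = |(-41.9 − j108)/(158.1 − j108)| = 0.605
|Γ|² = 0.366
P_refl = |Γ|²·P_inc = 5.2 W, P_del = (1 − |Γ|²)·P_inc = 9 W

P_delivered ≈ 9 W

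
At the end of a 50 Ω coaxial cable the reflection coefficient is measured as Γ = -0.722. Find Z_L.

Z_L = Z_0·(1 + Γ)/(1 − Γ) = 50·(0.278)/(1.72)

Z_L ≈ 8.07 Ω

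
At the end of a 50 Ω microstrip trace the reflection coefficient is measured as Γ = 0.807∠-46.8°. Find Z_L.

Z_L ≈ 31.9 − j108 Ω

Z_L = Z_0·(1 + Γ)/(1 − Γ) = 50·(1.55 − j0.588)/(0.448 + j0.588)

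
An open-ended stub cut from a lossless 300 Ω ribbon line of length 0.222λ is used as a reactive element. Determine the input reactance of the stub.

βl = 2π × 0.222 = 79.9°
tan(βl) = 5.63
For an open-ended stub, Z_in = −jZ_0·cot(βl) = −jZ_0/tan(βl)

X_in ≈ -53.3 Ω (capacitive)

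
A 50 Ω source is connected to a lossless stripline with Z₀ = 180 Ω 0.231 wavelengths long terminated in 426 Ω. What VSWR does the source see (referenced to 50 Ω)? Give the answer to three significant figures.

βl = 2π × 0.231 = 83.2°
tan(βl) = 8.34
Z_in = Z_0·(Z_L + jZ_0·tanβl)/(Z_0 + jZ_L·tanβl) = 77 − j17.7 Ω
Γ_s = (Z_in − Z_s)/(Z_in + Z_s) = (27 − j17.7)/(127 − j17.7), |Γ_s| = 0.252
VSWR = (1 + |Γ_s|)/(1 − |Γ_s|)

VSWR ≈ 1.67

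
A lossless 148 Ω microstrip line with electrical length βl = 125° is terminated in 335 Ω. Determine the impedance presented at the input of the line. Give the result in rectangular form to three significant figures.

Z_in ≈ 88.9 + j76.1 Ω

tan(βl) = tan(125°) = -1.43
Z_in = Z_0·(Z_L + jZ_0·tanβl)/(Z_0 + jZ_L·tanβl)
     = 148·(335 − j211)/(148 − j478)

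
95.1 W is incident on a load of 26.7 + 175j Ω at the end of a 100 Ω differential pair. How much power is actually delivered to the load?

P_delivered ≈ 21.8 W

|Γ| = |(-73.3 + j175)/(126.7 + j175)| = 0.878
|Γ|² = 0.771
P_refl = |Γ|²·P_inc = 73.3 W, P_del = (1 − |Γ|²)·P_inc = 21.8 W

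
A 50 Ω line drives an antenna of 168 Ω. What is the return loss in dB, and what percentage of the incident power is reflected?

RL ≈ 5.33 dB; 29.3% of incident power reflected

Γ = (168 − 50)/(168 + 50) = 0.541
RL = −20·log₁₀(0.541) = 5.33 dB
P_refl/P_inc = |Γ|² = 0.293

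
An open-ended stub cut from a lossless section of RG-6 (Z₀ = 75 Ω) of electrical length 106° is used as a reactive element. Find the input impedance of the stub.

tan(βl) = -3.49
For an open-ended stub, Z_in = −jZ_0·cot(βl) = −jZ_0/tan(βl)

Z_in ≈ +j21.5 Ω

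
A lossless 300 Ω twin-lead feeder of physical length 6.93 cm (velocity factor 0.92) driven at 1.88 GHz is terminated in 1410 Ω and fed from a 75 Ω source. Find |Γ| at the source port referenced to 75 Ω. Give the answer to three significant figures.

λ = v/f = 0.92·c / 1.88 GHz = 0.147 m
βl = 2π·l/λ = 2π × 0.472 = 170°
tan(βl) = -0.177
Z_in = Z_0·(Z_L + jZ_0·tanβl)/(Z_0 + jZ_L·tanβl) = 858 + j662 Ω
Γ_s = (Z_in − Z_s)/(Z_in + Z_s) = (783 + j662)/(933 + j662), |Γ_s| = 0.896

|Γ| ≈ 0.896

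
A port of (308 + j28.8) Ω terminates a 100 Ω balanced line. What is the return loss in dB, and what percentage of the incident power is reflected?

Γ = (208 + j28.8)/(408 + j28.8), |Γ| = 0.513
RL = −20·log₁₀(0.513) = 5.79 dB
P_refl/P_inc = |Γ|² = 0.264

RL ≈ 5.79 dB; 26.4% of incident power reflected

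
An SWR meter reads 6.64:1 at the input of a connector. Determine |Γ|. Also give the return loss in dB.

|Γ| ≈ 0.738; return loss ≈ 2.64 dB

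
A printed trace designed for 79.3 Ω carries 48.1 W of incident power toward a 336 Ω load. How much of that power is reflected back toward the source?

Γ = (336 − 79.3)/(336 + 79.3) = 0.618
|Γ|² = 0.382
P_refl = |Γ|²·P_inc = 18.4 W, P_del = (1 − |Γ|²)·P_inc = 29.7 W

P_reflected ≈ 18.4 W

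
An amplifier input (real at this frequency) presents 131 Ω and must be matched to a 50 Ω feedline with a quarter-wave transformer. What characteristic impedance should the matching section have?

Z_qwt ≈ 80.9 Ω

Z_qwt = √(Z_0·R_L) = √(50 × 131) = √6550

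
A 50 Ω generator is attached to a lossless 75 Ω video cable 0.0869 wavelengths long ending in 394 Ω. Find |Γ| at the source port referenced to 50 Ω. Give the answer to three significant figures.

|Γ| ≈ 0.741

βl = 2π × 0.0869 = 31.3°
tan(βl) = 0.608
Z_in = Z_0·(Z_L + jZ_0·tanβl)/(Z_0 + jZ_L·tanβl) = 48.2 − j108 Ω
Γ_s = (Z_in − Z_s)/(Z_in + Z_s) = (-1.79 − j108)/(98.2 − j108), |Γ_s| = 0.741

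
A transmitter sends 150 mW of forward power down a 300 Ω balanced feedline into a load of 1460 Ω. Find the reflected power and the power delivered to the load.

Γ = (1460 − 300)/(1460 + 300) = 0.659
|Γ|² = 0.434
P_refl = |Γ|²·P_inc = 65.2 mW, P_del = (1 − |Γ|²)·P_inc = 84.8 mW

P_reflected ≈ 65.2 mW; P_delivered ≈ 84.8 mW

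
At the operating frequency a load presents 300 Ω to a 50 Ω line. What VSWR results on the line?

Γ = (300 − 50)/(300 + 50) = 0.714
VSWR = (1 + 0.714)/(1 − 0.714)

VSWR ≈ 6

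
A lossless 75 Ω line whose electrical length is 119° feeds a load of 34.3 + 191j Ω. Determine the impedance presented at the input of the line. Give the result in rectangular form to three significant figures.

tan(βl) = tan(119°) = -1.8
Z_in = Z_0·(Z_L + jZ_0·tanβl)/(Z_0 + jZ_L·tanβl)
     = 75·(34.3 + j55.7)/(420 − j61.9)

Z_in ≈ 4.56 + j10.6 Ω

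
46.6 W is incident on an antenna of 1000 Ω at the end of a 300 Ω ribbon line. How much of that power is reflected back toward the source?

Γ = (1000 − 300)/(1000 + 300) = 0.538
|Γ|² = 0.29
P_refl = |Γ|²·P_inc = 13.5 W, P_del = (1 − |Γ|²)·P_inc = 33.1 W

P_reflected ≈ 13.5 W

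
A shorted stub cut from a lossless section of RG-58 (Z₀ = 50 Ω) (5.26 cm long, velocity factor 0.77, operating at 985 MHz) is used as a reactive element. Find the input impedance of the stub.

λ = v/f = 0.77·c / 985 MHz = 0.235 m
βl = 2π·l/λ = 2π × 0.224 = 80.7°
tan(βl) = 6.14
For a shorted stub, Z_in = jZ_0·tan(βl)

Z_in ≈ +j307 Ω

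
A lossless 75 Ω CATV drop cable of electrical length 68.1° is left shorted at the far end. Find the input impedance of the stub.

tan(βl) = 2.49
For a shorted stub, Z_in = jZ_0·tan(βl)

Z_in ≈ +j187 Ω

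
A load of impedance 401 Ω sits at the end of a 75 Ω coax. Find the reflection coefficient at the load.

Γ = (Z_L − Z_0)/(Z_L + Z_0) = (401 − 75)/(401 + 75) = 326/476

Γ = 0.685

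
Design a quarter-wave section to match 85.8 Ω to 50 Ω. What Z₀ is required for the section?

Z_qwt ≈ 65.5 Ω

Z_qwt = √(Z_0·R_L) = √(50 × 85.8) = √4290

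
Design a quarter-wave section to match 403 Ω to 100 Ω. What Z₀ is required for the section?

Z_qwt ≈ 201 Ω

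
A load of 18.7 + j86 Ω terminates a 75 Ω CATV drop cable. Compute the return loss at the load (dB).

RL ≈ 1.85 dB

Γ = (-56.3 + j86)/(93.7 + j86), |Γ| = 0.808
RL = −20·log₁₀|Γ| = −20·log₁₀(0.808)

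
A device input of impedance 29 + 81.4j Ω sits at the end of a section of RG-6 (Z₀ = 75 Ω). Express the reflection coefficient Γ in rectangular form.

Γ = (Z_L − Z_0)/(Z_L + Z_0) = (-46 + j81.4)/(104 + j81.4)

Γ ≈ 0.106 + j0.7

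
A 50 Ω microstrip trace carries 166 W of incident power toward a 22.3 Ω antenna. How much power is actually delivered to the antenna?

P_delivered ≈ 142 W

Γ = (22.3 − 50)/(22.3 + 50) = -0.383
|Γ|² = 0.147
P_refl = |Γ|²·P_inc = 24.4 W, P_del = (1 − |Γ|²)·P_inc = 142 W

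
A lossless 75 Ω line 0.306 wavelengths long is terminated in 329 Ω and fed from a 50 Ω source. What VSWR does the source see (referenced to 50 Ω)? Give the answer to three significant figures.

VSWR ≈ 3.38

βl = 2π × 0.306 = 110°
tan(βl) = -2.72
Z_in = Z_0·(Z_L + jZ_0·tanβl)/(Z_0 + jZ_L·tanβl) = 19.3 + j25.9 Ω
Γ_s = (Z_in − Z_s)/(Z_in + Z_s) = (-30.7 + j25.9)/(69.3 + j25.9), |Γ_s| = 0.544
VSWR = (1 + |Γ_s|)/(1 − |Γ_s|)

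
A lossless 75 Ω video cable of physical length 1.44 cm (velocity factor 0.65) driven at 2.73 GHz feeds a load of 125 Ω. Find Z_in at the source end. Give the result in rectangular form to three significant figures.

Z_in ≈ 47.7 − j14.5 Ω

λ = v/f = 0.65·c / 2.73 GHz = 0.0714 m
βl = 2π·l/λ = 2π × 0.202 = 72.6°
tan(βl) = tan(72.6°) = 3.19
Z_in = Z_0·(Z_L + jZ_0·tanβl)/(Z_0 + jZ_L·tanβl)
     = 75·(125 + j239)/(75 + j398)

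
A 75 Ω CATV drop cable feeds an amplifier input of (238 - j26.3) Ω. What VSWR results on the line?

VSWR ≈ 3.22

Γ = (Z_L − Z_0)/(Z_L + Z_0) = (163 − j26.3)/(313 − j26.3)
|Γ| = 165/314 = 0.526
VSWR = (1 + |Γ|)/(1 − |Γ|) = 1.53/0.474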